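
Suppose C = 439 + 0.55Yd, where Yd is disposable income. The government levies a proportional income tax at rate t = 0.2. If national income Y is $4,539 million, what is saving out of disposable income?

Yd = (1 − 0.2)(4539) = 0.8(4539) = 3631.2
C = 439 + 0.55(3631.2) = 439 + 1997.16 = 2436.16
S = Yd − C = 3631.2 − 2436.16 = 1195.04

S = 1195.04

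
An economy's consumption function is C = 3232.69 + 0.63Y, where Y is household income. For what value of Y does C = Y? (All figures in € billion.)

At break-even, C = Y: 3232.69 + 0.63Y = Y
0.37Y = 3232.69, so Y = 3232.69/0.37 = 8737

Y = 8737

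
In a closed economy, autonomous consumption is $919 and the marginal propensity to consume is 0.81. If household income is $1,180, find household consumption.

C = 1874.8

C = 919 + 0.81(1180) = 919 + 955.8 = 1874.8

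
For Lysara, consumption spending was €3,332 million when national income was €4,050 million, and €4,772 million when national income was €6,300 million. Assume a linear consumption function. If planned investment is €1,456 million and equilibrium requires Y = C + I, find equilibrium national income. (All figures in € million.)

MPC = (4772 − 3332)/(6300 − 4050) = 1440/2250 = 0.64
a = 3332 − 0.64(4050) = 740
Equilibrium: Y = 740 + 0.64Y + 1456
0.36Y = 2196, so Y = 2196/0.36 = 6100

Y = 6100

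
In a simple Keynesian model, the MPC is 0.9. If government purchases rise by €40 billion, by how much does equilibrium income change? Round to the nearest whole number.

ΔY ≈ 400

The multiplier is 1/(1 − MPC) = 1/0.1.
ΔY = 40/0.1 = 400.00 ≈ 400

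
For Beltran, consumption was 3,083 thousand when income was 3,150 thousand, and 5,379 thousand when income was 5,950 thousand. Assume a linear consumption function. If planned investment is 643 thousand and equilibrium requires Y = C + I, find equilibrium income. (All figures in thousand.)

MPC = (5379 − 3083)/(5950 − 3150) = 2296/2800 = 0.82
a = 3083 − 0.82(3150) = 500
Equilibrium: Y = 500 + 0.82Y + 643
0.18Y = 1143, so Y = 1143/0.18 = 6350

Y = 6350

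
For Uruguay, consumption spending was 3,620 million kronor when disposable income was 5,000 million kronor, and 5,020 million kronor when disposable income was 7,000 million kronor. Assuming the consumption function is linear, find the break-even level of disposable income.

MPC = (5020 − 3620)/(7000 − 5000) = 1400/2000 = 0.7
a = 3620 − 0.7(5000) = 3620 − 3500 = 120
Break-even: Y = a/(1−MPC) = 120/0.3 = 400

Y = 400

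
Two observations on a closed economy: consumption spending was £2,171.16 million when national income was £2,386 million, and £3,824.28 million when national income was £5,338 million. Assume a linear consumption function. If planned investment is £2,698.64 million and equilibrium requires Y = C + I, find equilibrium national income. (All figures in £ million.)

Y = 8031

MPC = (3824.28 − 2171.16)/(5338 − 2386) = 1653.12/2952 = 0.56
a = 2171.16 − 0.56(2386) = 835
Equilibrium: Y = 835 + 0.56Y + 2698.64
0.44Y = 3533.64, so Y = 3533.64/0.44 = 8031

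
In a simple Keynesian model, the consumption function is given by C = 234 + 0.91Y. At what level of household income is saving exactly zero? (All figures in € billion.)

Y = 2600

At break-even, C = Y: 234 + 0.91Y = Y
0.09Y = 234, so Y = 234/0.09 = 2600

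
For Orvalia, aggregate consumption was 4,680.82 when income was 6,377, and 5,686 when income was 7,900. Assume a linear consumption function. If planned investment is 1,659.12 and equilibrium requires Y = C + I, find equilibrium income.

Y = 6268

MPC = (5686 − 4680.82)/(7900 − 6377) = 1005.18/1523 = 0.66
a = 4680.82 − 0.66(6377) = 472
Equilibrium: Y = 472 + 0.66Y + 1659.12
0.34Y = 2131.12, so Y = 2131.12/0.34 = 6268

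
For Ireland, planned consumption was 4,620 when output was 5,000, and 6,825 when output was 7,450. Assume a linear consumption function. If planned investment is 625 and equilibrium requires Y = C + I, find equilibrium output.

Y = 7450

MPC = (6825 − 4620)/(7450 − 5000) = 2205/2450 = 0.9
a = 4620 − 0.9(5000) = 120
Equilibrium: Y = 120 + 0.9Y + 625
0.1Y = 745, so Y = 745/0.1 = 7450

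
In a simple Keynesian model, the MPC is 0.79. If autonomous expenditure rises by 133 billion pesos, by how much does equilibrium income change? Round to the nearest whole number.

ΔY ≈ 633

The multiplier is 1/(1 − MPC) = 1/0.21.
ΔY = 133/0.21 = 633.33 ≈ 633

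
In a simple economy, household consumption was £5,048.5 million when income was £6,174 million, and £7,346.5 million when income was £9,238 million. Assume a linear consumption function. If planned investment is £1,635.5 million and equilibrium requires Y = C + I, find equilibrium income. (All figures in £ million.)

MPC = (7346.5 − 5048.5)/(9238 − 6174) = 2298/3064 = 0.75
a = 5048.5 − 0.75(6174) = 418
Equilibrium: Y = 418 + 0.75Y + 1635.5
0.25Y = 2053.5, so Y = 2053.5/0.25 = 8214

Y = 8214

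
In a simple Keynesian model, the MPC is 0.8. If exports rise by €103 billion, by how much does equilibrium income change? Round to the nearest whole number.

ΔY ≈ 515

The multiplier is 1/(1 − MPC) = 1/0.2.
ΔY = 103/0.2 = 515.00 ≈ 515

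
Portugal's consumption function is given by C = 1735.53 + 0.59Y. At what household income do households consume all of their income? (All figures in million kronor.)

Y = 4233

At break-even, C = Y: 1735.53 + 0.59Y = Y
0.41Y = 1735.53, so Y = 1735.53/0.41 = 4233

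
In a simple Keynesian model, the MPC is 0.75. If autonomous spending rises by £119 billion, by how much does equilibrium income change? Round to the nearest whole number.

The multiplier is 1/(1 − MPC) = 1/0.25.
ΔY = 119/0.25 = 476.00 ≈ 476

ΔY ≈ 476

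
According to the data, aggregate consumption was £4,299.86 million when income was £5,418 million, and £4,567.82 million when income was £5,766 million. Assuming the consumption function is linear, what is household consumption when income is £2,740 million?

C = 2237.8

MPC = (4567.82 − 4299.86)/(5766 − 5418) = 267.96/348 = 0.77
a = 4299.86 − 0.77(5418) = 4299.86 − 4171.86 = 128
C = 128 + 0.77(2740) = 128 + 2109.8 = 2237.8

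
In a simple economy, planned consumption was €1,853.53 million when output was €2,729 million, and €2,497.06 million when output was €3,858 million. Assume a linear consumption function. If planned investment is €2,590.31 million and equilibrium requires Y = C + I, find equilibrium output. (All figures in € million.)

Y = 6717

MPC = (2497.06 − 1853.53)/(3858 − 2729) = 643.53/1129 = 0.57
a = 1853.53 − 0.57(2729) = 298
Equilibrium: Y = 298 + 0.57Y + 2590.31
0.43Y = 2888.31, so Y = 2888.31/0.43 = 6717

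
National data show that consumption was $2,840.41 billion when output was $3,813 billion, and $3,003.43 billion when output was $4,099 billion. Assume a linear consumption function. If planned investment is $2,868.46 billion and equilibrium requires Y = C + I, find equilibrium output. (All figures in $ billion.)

Y = 8222

MPC = (3003.43 − 2840.41)/(4099 − 3813) = 163.02/286 = 0.57
a = 2840.41 − 0.57(3813) = 667
Equilibrium: Y = 667 + 0.57Y + 2868.46
0.43Y = 3535.46, so Y = 3535.46/0.43 = 8222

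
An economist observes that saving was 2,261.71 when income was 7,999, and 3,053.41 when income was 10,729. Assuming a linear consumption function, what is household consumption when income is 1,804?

MPS = ΔS/ΔY = (3053.41 − 2261.71)/(10729 − 7999) = 791.7/2730 = 0.29
MPC = 1 − MPS = 0.71
Autonomous saving = 2261.71 − 0.29(7999) = -58, so a = 58
C = 58 + 0.71(1804) = 58 + 1280.84 = 1338.84

C = 1338.84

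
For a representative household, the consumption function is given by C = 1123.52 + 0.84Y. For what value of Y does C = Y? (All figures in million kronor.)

At break-even, C = Y: 1123.52 + 0.84Y = Y
0.16Y = 1123.52, so Y = 1123.52/0.16 = 7022

Y = 7022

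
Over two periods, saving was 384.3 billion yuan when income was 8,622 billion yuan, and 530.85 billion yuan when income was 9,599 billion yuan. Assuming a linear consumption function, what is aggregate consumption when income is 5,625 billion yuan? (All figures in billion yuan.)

MPS = ΔS/ΔY = (530.85 − 384.3)/(9599 − 8622) = 146.55/977 = 0.15
MPC = 1 − MPS = 0.85
Autonomous saving = 384.3 − 0.15(8622) = -909, so a = 909
C = 909 + 0.85(5625) = 909 + 4781.25 = 5690.25

C = 5690.25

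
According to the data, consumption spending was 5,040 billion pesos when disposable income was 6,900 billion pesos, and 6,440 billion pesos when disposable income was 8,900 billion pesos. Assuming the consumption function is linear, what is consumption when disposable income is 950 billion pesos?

C = 875

MPC = (6440 − 5040)/(8900 − 6900) = 1400/2000 = 0.7
a = 5040 − 0.7(6900) = 5040 − 4830 = 210
C = 210 + 0.7(950) = 210 + 665 = 875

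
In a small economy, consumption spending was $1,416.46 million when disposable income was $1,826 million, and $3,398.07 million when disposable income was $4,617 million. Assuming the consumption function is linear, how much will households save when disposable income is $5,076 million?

S = 1352.04

MPC = (3398.07 − 1416.46)/(4617 − 1826) = 1981.61/2791 = 0.71
a = 1416.46 − 0.71(1826) = 1416.46 − 1296.46 = 120
C = 120 + 0.71(5076) = 3723.96
S = 5076 − 3723.96 = 1352.04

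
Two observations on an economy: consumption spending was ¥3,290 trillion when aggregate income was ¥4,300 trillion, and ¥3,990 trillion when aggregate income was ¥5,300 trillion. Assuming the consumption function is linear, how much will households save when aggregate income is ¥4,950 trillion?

S = 1205

MPC = (3990 − 3290)/(5300 − 4300) = 700/1000 = 0.7
a = 3290 − 0.7(4300) = 3290 − 3010 = 280
C = 280 + 0.7(4950) = 3745
S = 4950 − 3745 = 1205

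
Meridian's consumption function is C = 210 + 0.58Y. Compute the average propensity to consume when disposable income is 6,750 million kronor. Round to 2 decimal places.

APC = 0.61

C = 210 + 0.58(6750) = 4125
APC = C/Y = 4125/6750 = 0.61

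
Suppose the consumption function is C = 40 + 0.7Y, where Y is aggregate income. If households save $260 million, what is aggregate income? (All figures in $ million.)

Y = 1000

S = Y − C = -40 + 0.3Y
-40 + 0.3Y = 260, so 0.3Y = 300 and Y = 1000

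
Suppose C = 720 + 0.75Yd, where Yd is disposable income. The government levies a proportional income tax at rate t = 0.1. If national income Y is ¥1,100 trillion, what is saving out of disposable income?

S = -472.5

Yd = (1 − 0.1)(1100) = 0.9(1100) = 990
C = 720 + 0.75(990) = 720 + 742.5 = 1462.5
S = Yd − C = 990 − 1462.5 = -472.5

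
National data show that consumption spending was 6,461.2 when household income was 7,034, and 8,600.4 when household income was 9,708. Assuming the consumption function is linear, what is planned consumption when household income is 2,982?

C = 3219.6

MPC = (8600.4 − 6461.2)/(9708 − 7034) = 2139.2/2674 = 0.8
a = 6461.2 − 0.8(7034) = 6461.2 − 5627.2 = 834
C = 834 + 0.8(2982) = 834 + 2385.6 = 3219.6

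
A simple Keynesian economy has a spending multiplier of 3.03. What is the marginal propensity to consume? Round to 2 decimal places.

MPC = 0.67

k = 1/(1 − MPC), so 1 − MPC = 1/k = 1/3.03 = 0.3300
MPC = 1 − 0.3300 = 0.67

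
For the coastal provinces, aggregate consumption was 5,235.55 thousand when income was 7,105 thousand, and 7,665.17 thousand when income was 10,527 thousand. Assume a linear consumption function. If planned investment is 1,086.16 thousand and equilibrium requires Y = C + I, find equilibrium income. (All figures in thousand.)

MPC = (7665.17 − 5235.55)/(10527 − 7105) = 2429.62/3422 = 0.71
a = 5235.55 − 0.71(7105) = 191
Equilibrium: Y = 191 + 0.71Y + 1086.16
0.29Y = 1277.16, so Y = 1277.16/0.29 = 4404

Y = 4404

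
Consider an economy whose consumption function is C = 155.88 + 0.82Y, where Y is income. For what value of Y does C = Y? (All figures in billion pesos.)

At break-even, C = Y: 155.88 + 0.82Y = Y
0.18Y = 155.88, so Y = 155.88/0.18 = 866

Y = 866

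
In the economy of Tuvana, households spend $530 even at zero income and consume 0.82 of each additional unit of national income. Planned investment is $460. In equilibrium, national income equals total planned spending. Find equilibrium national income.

Y = 5500

Y = C + I = 530 + 0.82Y + 460
Y − 0.82Y = 990
0.18Y = 990, so Y = 990/0.18 = 5500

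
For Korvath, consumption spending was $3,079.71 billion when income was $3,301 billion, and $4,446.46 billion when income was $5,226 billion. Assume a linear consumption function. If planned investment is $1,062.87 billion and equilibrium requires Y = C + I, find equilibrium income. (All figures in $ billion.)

Y = 6203

MPC = (4446.46 − 3079.71)/(5226 − 3301) = 1366.75/1925 = 0.71
a = 3079.71 − 0.71(3301) = 736
Equilibrium: Y = 736 + 0.71Y + 1062.87
0.29Y = 1798.87, so Y = 1798.87/0.29 = 6203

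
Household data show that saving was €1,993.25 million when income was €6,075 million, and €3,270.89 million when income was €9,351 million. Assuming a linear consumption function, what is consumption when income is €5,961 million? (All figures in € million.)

MPS = ΔS/ΔY = (3270.89 − 1993.25)/(9351 − 6075) = 1277.64/3276 = 0.39
MPC = 1 − MPS = 0.61
Autonomous saving = 1993.25 − 0.39(6075) = -376, so a = 376
C = 376 + 0.61(5961) = 376 + 3636.21 = 4012.21

C = 4012.21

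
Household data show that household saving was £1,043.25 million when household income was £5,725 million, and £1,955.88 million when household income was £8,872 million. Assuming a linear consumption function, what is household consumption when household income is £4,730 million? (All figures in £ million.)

MPS = ΔS/ΔY = (1955.88 − 1043.25)/(8872 − 5725) = 912.63/3147 = 0.29
MPC = 1 − MPS = 0.71
Autonomous saving = 1043.25 − 0.29(5725) = -617, so a = 617
C = 617 + 0.71(4730) = 617 + 3358.3 = 3975.3

C = 3975.3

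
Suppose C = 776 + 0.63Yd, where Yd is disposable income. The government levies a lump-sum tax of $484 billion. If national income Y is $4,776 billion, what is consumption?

Yd = Y − T = 4776 − 484 = 4292
C = 776 + 0.63(4292) = 776 + 2703.96 = 3479.96

C = 3479.96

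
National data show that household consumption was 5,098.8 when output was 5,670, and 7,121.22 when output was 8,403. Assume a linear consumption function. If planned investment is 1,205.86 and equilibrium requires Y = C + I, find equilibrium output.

Y = 8111

MPC = (7121.22 − 5098.8)/(8403 − 5670) = 2022.42/2733 = 0.74
a = 5098.8 − 0.74(5670) = 903
Equilibrium: Y = 903 + 0.74Y + 1205.86
0.26Y = 2108.86, so Y = 2108.86/0.26 = 8111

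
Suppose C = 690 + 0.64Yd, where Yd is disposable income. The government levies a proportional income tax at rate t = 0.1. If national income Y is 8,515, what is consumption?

Yd = (1 − 0.1)(8515) = 0.9(8515) = 7663.5
C = 690 + 0.64(7663.5) = 690 + 4904.64 = 5594.64

C = 5594.64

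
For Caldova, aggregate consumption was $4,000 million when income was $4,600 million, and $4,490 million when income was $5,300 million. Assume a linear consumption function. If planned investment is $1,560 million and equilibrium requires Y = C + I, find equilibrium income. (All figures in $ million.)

Y = 7800

MPC = (4490 − 4000)/(5300 − 4600) = 490/700 = 0.7
a = 4000 − 0.7(4600) = 780
Equilibrium: Y = 780 + 0.7Y + 1560
0.3Y = 2340, so Y = 2340/0.3 = 7800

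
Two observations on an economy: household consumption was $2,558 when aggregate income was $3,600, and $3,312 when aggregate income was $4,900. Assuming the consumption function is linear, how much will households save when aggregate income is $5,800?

MPC = (3312 − 2558)/(4900 − 3600) = 754/1300 = 0.58
a = 2558 − 0.58(3600) = 2558 − 2088 = 470
C = 470 + 0.58(5800) = 3834
S = 5800 − 3834 = 1966

S = 1966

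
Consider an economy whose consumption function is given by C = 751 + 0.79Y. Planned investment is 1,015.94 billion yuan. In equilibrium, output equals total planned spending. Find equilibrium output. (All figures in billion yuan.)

Y = 8414

Y = C + I = 751 + 0.79Y + 1015.94
Y − 0.79Y = 1766.94
0.21Y = 1766.94, so Y = 1766.94/0.21 = 8414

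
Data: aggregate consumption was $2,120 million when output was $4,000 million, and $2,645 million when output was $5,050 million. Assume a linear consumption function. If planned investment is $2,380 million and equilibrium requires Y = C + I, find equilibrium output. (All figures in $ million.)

Y = 5000

MPC = (2645 − 2120)/(5050 − 4000) = 525/1050 = 0.5
a = 2120 − 0.5(4000) = 120
Equilibrium: Y = 120 + 0.5Y + 2380
0.5Y = 2500, so Y = 2500/0.5 = 5000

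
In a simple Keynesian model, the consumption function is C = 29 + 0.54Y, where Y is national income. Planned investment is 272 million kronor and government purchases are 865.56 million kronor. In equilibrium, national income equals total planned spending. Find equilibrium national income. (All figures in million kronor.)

Y = C + I + G = 29 + 0.54Y + 272 + 865.56
Y − 0.54Y = 1166.56
0.46Y = 1166.56, so Y = 1166.56/0.46 = 2536

Y = 2536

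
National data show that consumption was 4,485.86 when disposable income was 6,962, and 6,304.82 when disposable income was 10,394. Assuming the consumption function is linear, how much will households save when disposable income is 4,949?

S = 1530.03

MPC = (6304.82 − 4485.86)/(10394 − 6962) = 1818.96/3432 = 0.53
a = 4485.86 − 0.53(6962) = 4485.86 − 3689.86 = 796
C = 796 + 0.53(4949) = 3418.97
S = 4949 − 3418.97 = 1530.03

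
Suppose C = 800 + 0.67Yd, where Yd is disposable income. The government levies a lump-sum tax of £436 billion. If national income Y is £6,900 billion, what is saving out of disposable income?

Yd = Y − T = 6900 − 436 = 6464
C = 800 + 0.67(6464) = 800 + 4330.88 = 5130.88
S = Yd − C = 6464 − 5130.88 = 1333.12

S = 1333.12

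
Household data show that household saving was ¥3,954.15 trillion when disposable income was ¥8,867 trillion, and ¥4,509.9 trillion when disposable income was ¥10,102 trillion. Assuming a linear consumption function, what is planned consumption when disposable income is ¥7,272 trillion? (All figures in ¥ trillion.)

C = 4035.6

MPS = ΔS/ΔY = (4509.9 − 3954.15)/(10102 − 8867) = 555.75/1235 = 0.45
MPC = 1 − MPS = 0.55
Autonomous saving = 3954.15 − 0.45(8867) = -36, so a = 36
C = 36 + 0.55(7272) = 36 + 3999.6 = 4035.6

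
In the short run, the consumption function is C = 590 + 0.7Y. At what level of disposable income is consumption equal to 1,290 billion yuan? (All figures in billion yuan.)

590 + 0.7Y = 1290
0.7Y = 700, so Y = 700/0.7 = 1000

Y = 1000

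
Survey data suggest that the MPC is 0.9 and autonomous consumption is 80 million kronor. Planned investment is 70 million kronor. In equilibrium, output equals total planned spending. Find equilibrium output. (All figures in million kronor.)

Y = 1500

Y = C + I = 80 + 0.9Y + 70
Y − 0.9Y = 150
0.1Y = 150, so Y = 150/0.1 = 1500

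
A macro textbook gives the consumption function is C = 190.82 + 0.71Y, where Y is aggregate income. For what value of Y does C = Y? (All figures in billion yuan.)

Y = 658

At break-even, C = Y: 190.82 + 0.71Y = Y
0.29Y = 190.82, so Y = 190.82/0.29 = 658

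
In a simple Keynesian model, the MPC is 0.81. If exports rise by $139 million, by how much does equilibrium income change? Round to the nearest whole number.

The multiplier is 1/(1 − MPC) = 1/0.19.
ΔY = 139/0.19 = 731.58 ≈ 732

ΔY ≈ 732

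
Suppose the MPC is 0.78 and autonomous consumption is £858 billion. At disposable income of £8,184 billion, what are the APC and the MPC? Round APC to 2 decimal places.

APC = 0.88; MPC = 0.78

MPC = 0.78 (the slope of the consumption function)
C = 858 + 0.78(8184) = 7241.52, so APC = 7241.52/8184 = 0.88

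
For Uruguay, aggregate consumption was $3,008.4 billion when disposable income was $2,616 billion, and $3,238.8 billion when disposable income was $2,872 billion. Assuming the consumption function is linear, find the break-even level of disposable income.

Y = 6540

MPC = (3238.8 − 3008.4)/(2872 − 2616) = 230.4/256 = 0.9
a = 3008.4 − 0.9(2616) = 3008.4 − 2354.4 = 654
Break-even: Y = a/(1−MPC) = 654/0.1 = 6540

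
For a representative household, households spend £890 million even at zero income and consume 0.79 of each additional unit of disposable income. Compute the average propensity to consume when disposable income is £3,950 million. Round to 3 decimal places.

C = 890 + 0.79(3950) = 4010.5
APC = C/Y = 4010.5/3950 = 1.015

APC = 1.015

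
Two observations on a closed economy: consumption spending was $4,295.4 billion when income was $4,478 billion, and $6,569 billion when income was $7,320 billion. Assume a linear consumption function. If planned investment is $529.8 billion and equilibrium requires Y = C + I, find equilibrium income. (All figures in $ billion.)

MPC = (6569 − 4295.4)/(7320 − 4478) = 2273.6/2842 = 0.8
a = 4295.4 − 0.8(4478) = 713
Equilibrium: Y = 713 + 0.8Y + 529.8
0.2Y = 1242.8, so Y = 1242.8/0.2 = 6214

Y = 6214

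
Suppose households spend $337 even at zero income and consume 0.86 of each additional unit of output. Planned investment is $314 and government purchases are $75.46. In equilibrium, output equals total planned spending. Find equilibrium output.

Y = C + I + G = 337 + 0.86Y + 314 + 75.46
Y − 0.86Y = 726.46
0.14Y = 726.46, so Y = 726.46/0.14 = 5189

Y = 5189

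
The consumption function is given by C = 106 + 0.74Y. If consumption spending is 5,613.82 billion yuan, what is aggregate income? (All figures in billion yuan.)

106 + 0.74Y = 5613.82
0.74Y = 5507.82, so Y = 5507.82/0.74 = 7443

Y = 7443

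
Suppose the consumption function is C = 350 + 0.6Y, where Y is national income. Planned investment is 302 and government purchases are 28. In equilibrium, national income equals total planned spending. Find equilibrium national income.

Y = 1700

Y = C + I + G = 350 + 0.6Y + 302 + 28
Y − 0.6Y = 680
0.4Y = 680, so Y = 680/0.4 = 1700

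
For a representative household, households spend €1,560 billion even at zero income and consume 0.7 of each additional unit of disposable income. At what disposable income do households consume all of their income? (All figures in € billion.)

At break-even, C = Y: 1560 + 0.7Y = Y
0.3Y = 1560, so Y = 1560/0.3 = 5200

Y = 5200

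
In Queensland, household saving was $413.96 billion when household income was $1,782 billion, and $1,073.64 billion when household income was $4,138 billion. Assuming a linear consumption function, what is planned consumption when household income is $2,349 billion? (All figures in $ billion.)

C = 1776.28

MPS = ΔS/ΔY = (1073.64 − 413.96)/(4138 − 1782) = 659.68/2356 = 0.28
MPC = 1 − MPS = 0.72
Autonomous saving = 413.96 − 0.28(1782) = -85, so a = 85
C = 85 + 0.72(2349) = 85 + 1691.28 = 1776.28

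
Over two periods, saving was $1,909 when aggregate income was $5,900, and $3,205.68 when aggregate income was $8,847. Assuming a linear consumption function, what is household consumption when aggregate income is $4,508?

MPS = ΔS/ΔY = (3205.68 − 1909)/(8847 − 5900) = 1296.68/2947 = 0.44
MPC = 1 − MPS = 0.56
Autonomous saving = 1909 − 0.44(5900) = -687, so a = 687
C = 687 + 0.56(4508) = 687 + 2524.48 = 3211.48

C = 3211.48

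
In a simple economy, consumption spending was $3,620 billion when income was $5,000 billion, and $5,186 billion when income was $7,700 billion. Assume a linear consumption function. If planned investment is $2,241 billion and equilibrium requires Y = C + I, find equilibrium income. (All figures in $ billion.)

MPC = (5186 − 3620)/(7700 − 5000) = 1566/2700 = 0.58
a = 3620 − 0.58(5000) = 720
Equilibrium: Y = 720 + 0.58Y + 2241
0.42Y = 2961, so Y = 2961/0.42 = 7050

Y = 7050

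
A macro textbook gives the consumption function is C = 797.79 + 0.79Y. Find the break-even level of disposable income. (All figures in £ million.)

At break-even, C = Y: 797.79 + 0.79Y = Y
0.21Y = 797.79, so Y = 797.79/0.21 = 3799

Y = 3799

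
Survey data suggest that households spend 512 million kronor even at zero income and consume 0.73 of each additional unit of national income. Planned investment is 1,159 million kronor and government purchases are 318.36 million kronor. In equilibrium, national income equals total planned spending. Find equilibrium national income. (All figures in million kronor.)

Y = 7368

Y = C + I + G = 512 + 0.73Y + 1159 + 318.36
Y − 0.73Y = 1989.36
0.27Y = 1989.36, so Y = 1989.36/0.27 = 7368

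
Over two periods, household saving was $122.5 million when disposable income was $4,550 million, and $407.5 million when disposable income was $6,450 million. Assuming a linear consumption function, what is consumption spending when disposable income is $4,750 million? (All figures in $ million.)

MPS = ΔS/ΔY = (407.5 − 122.5)/(6450 − 4550) = 285/1900 = 0.15
MPC = 1 − MPS = 0.85
Autonomous saving = 122.5 − 0.15(4550) = -560, so a = 560
C = 560 + 0.85(4750) = 560 + 4037.5 = 4597.5

C = 4597.5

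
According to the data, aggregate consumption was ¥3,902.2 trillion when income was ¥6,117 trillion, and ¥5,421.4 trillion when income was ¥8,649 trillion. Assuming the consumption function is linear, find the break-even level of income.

MPC = (5421.4 − 3902.2)/(8649 − 6117) = 1519.2/2532 = 0.6
a = 3902.2 − 0.6(6117) = 3902.2 − 3670.2 = 232
Break-even: Y = a/(1−MPC) = 232/0.4 = 580

Y = 580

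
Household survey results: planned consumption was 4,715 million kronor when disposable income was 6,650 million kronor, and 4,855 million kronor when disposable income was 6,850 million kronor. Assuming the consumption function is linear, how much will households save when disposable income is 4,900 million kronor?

S = 1410

MPC = (4855 − 4715)/(6850 − 6650) = 140/200 = 0.7
a = 4715 − 0.7(6650) = 4715 − 4655 = 60
C = 60 + 0.7(4900) = 3490
S = 4900 − 3490 = 1410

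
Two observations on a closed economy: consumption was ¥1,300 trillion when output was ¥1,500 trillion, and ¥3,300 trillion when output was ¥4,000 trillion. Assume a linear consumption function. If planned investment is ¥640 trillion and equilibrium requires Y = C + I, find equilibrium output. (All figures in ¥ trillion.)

MPC = (3300 − 1300)/(4000 − 1500) = 2000/2500 = 0.8
a = 1300 − 0.8(1500) = 100
Equilibrium: Y = 100 + 0.8Y + 640
0.2Y = 740, so Y = 740/0.2 = 3700

Y = 3700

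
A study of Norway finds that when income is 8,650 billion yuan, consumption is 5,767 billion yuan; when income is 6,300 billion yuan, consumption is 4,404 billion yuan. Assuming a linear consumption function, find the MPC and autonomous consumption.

MPC = ΔC/ΔY = (5767 − 4404)/(8650 − 6300) = 1363/2350 = 0.58
a = C − MPC·Y = 4404 − 0.58(6300) = 4404 − 3654 = 750

MPC = 0.58; a = 750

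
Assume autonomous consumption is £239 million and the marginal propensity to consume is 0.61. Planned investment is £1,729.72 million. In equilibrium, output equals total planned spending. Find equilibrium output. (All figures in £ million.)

Y = C + I = 239 + 0.61Y + 1729.72
Y − 0.61Y = 1968.72
0.39Y = 1968.72, so Y = 1968.72/0.39 = 5048

Y = 5048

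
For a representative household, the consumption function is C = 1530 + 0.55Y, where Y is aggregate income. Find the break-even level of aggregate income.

Y = 3400

At break-even, C = Y: 1530 + 0.55Y = Y
0.45Y = 1530, so Y = 1530/0.45 = 3400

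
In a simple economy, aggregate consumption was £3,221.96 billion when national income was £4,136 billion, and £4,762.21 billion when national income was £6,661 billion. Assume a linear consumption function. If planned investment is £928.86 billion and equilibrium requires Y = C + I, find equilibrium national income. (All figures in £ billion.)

MPC = (4762.21 − 3221.96)/(6661 − 4136) = 1540.25/2525 = 0.61
a = 3221.96 − 0.61(4136) = 699
Equilibrium: Y = 699 + 0.61Y + 928.86
0.39Y = 1627.86, so Y = 1627.86/0.39 = 4174

Y = 4174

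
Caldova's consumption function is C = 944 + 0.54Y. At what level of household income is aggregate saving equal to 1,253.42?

S = Y − C = -944 + 0.46Y
-944 + 0.46Y = 1253.42, so 0.46Y = 2197.42 and Y = 4777

Y = 4777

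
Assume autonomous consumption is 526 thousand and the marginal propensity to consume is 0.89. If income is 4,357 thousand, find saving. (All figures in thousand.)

S = -46.73

C = 526 + 0.89(4357) = 526 + 3877.73 = 4403.73
S = Y − C = 4357 − 4403.73 = -46.73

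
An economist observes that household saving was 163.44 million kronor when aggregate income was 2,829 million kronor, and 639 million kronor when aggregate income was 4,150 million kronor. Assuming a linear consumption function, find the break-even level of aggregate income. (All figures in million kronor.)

Y = 2375

MPS = ΔS/ΔY = (639 − 163.44)/(4150 − 2829) = 475.56/1321 = 0.36
MPC = 1 − MPS = 0.64
From S(2829) = 163.44: −a + 0.36(2829) = 163.44, so a = 1018.44 − 163.44 = 855
Break-even (S = 0): Y = a/MPS = 855/0.36 = 2375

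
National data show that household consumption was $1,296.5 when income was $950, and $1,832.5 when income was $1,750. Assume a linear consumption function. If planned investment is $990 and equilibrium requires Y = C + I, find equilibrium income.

Y = 5000

MPC = (1832.5 − 1296.5)/(1750 − 950) = 536/800 = 0.67
a = 1296.5 − 0.67(950) = 660
Equilibrium: Y = 660 + 0.67Y + 990
0.33Y = 1650, so Y = 1650/0.33 = 5000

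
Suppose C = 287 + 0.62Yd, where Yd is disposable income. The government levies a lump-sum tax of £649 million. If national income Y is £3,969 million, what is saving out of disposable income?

S = 974.6

Yd = Y − T = 3969 − 649 = 3320
C = 287 + 0.62(3320) = 287 + 2058.4 = 2345.4
S = Yd − C = 3320 − 2345.4 = 974.6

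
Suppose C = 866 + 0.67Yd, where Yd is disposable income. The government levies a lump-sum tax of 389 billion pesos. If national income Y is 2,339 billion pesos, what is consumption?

C = 2172.5

Yd = Y − T = 2339 − 389 = 1950
C = 866 + 0.67(1950) = 866 + 1306.5 = 2172.5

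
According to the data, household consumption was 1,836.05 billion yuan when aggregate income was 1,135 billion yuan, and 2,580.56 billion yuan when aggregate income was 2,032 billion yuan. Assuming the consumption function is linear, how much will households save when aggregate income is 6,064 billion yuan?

MPC = (2580.56 − 1836.05)/(2032 − 1135) = 744.51/897 = 0.83
a = 1836.05 − 0.83(1135) = 1836.05 − 942.05 = 894
C = 894 + 0.83(6064) = 5927.12
S = 6064 − 5927.12 = 136.88

S = 136.88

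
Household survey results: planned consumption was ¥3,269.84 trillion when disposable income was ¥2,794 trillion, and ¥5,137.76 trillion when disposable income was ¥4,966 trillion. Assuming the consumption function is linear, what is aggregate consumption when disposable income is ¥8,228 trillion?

C = 7943.08

MPC = (5137.76 − 3269.84)/(4966 − 2794) = 1867.92/2172 = 0.86
a = 3269.84 − 0.86(2794) = 3269.84 − 2402.84 = 867
C = 867 + 0.86(8228) = 867 + 7076.08 = 7943.08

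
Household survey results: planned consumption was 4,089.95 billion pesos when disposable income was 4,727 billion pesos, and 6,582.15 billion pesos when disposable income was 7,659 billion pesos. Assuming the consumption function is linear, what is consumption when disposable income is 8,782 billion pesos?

MPC = (6582.15 − 4089.95)/(7659 − 4727) = 2492.2/2932 = 0.85
a = 4089.95 − 0.85(4727) = 4089.95 − 4017.95 = 72
C = 72 + 0.85(8782) = 72 + 7464.7 = 7536.7

C = 7536.7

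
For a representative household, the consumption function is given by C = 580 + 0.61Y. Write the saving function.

S = -580 + 0.39Y

S = Y − C = Y − (580 + 0.61Y) = -580 + (1 − 0.61)Y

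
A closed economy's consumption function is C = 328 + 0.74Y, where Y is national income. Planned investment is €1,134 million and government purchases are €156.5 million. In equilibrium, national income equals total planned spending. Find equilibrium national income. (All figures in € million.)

Y = 6225

Y = C + I + G = 328 + 0.74Y + 1134 + 156.5
Y − 0.74Y = 1618.5
0.26Y = 1618.5, so Y = 1618.5/0.26 = 6225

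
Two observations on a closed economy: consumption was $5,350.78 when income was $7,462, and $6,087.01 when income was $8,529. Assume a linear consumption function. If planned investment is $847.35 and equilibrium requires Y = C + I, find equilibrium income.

Y = 3385

MPC = (6087.01 − 5350.78)/(8529 − 7462) = 736.23/1067 = 0.69
a = 5350.78 − 0.69(7462) = 202
Equilibrium: Y = 202 + 0.69Y + 847.35
0.31Y = 1049.35, so Y = 1049.35/0.31 = 3385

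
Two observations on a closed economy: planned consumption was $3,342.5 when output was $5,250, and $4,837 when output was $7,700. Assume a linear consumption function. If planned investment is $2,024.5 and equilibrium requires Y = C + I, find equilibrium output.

MPC = (4837 − 3342.5)/(7700 − 5250) = 1494.5/2450 = 0.61
a = 3342.5 − 0.61(5250) = 140
Equilibrium: Y = 140 + 0.61Y + 2024.5
0.39Y = 2164.5, so Y = 2164.5/0.39 = 5550

Y = 5550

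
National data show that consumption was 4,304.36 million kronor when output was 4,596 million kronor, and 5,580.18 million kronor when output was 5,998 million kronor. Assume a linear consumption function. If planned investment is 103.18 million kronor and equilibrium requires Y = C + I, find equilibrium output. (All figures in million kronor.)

Y = 2502

MPC = (5580.18 − 4304.36)/(5998 − 4596) = 1275.82/1402 = 0.91
a = 4304.36 − 0.91(4596) = 122
Equilibrium: Y = 122 + 0.91Y + 103.18
0.09Y = 225.18, so Y = 225.18/0.09 = 2502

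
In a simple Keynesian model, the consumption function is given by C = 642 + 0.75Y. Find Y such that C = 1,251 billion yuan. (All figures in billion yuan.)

Y = 812

642 + 0.75Y = 1251
0.75Y = 609, so Y = 609/0.75 = 812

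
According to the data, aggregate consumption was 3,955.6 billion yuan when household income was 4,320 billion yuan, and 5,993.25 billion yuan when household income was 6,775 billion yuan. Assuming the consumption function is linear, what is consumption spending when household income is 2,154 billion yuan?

MPC = (5993.25 − 3955.6)/(6775 − 4320) = 2037.65/2455 = 0.83
a = 3955.6 − 0.83(4320) = 3955.6 − 3585.6 = 370
C = 370 + 0.83(2154) = 370 + 1787.82 = 2157.82

C = 2157.82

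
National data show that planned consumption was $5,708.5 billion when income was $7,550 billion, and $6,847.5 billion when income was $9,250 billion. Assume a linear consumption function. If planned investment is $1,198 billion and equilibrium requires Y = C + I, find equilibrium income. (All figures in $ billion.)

Y = 5600

MPC = (6847.5 − 5708.5)/(9250 − 7550) = 1139/1700 = 0.67
a = 5708.5 − 0.67(7550) = 650
Equilibrium: Y = 650 + 0.67Y + 1198
0.33Y = 1848, so Y = 1848/0.33 = 5600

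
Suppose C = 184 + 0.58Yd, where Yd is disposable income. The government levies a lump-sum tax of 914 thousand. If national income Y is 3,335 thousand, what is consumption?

Yd = Y − T = 3335 − 914 = 2421
C = 184 + 0.58(2421) = 184 + 1404.18 = 1588.18

C = 1588.18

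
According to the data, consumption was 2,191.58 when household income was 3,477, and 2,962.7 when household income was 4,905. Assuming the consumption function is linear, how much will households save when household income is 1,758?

S = 494.68

MPC = (2962.7 − 2191.58)/(4905 − 3477) = 771.12/1428 = 0.54
a = 2191.58 − 0.54(3477) = 2191.58 − 1877.58 = 314
C = 314 + 0.54(1758) = 1263.32
S = 1758 − 1263.32 = 494.68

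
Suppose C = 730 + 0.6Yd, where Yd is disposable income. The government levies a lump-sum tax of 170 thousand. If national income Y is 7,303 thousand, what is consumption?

C = 5009.8

Yd = Y − T = 7303 − 170 = 7133
C = 730 + 0.6(7133) = 730 + 4279.8 = 5009.8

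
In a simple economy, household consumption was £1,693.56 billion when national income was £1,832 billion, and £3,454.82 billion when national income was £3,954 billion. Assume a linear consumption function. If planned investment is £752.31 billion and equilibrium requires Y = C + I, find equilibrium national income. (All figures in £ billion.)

MPC = (3454.82 − 1693.56)/(3954 − 1832) = 1761.26/2122 = 0.83
a = 1693.56 − 0.83(1832) = 173
Equilibrium: Y = 173 + 0.83Y + 752.31
0.17Y = 925.31, so Y = 925.31/0.17 = 5443

Y = 5443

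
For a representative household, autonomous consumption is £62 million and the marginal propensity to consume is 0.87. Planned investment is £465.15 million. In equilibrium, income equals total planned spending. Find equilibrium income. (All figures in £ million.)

Y = 4055

Y = C + I = 62 + 0.87Y + 465.15
Y − 0.87Y = 527.15
0.13Y = 527.15, so Y = 527.15/0.13 = 4055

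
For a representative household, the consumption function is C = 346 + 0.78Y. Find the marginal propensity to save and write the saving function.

MPS = 0.22; S = -346 + 0.22Y

MPS = 1 − MPC = 1 − 0.78 = 0.22
S = Y − C = -346 + 0.22Y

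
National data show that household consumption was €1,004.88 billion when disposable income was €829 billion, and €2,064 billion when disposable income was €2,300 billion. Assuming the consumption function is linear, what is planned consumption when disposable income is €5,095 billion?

C = 4076.4

MPC = (2064 − 1004.88)/(2300 − 829) = 1059.12/1471 = 0.72
a = 1004.88 − 0.72(829) = 1004.88 − 596.88 = 408
C = 408 + 0.72(5095) = 408 + 3668.4 = 4076.4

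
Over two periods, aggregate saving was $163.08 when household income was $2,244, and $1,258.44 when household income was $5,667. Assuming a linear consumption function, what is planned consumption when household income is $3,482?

C = 2922.76

MPS = ΔS/ΔY = (1258.44 − 163.08)/(5667 − 2244) = 1095.36/3423 = 0.32
MPC = 1 − MPS = 0.68
Autonomous saving = 163.08 − 0.32(2244) = -555, so a = 555
C = 555 + 0.68(3482) = 555 + 2367.76 = 2922.76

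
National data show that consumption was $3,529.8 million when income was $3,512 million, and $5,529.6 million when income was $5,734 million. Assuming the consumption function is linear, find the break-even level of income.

Y = 3690

MPC = (5529.6 − 3529.8)/(5734 − 3512) = 1999.8/2222 = 0.9
a = 3529.8 − 0.9(3512) = 3529.8 − 3160.8 = 369
Break-even: Y = a/(1−MPC) = 369/0.1 = 3690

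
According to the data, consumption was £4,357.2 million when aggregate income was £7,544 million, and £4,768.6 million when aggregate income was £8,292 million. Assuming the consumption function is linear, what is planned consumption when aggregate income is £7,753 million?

C = 4472.15

MPC = (4768.6 − 4357.2)/(8292 − 7544) = 411.4/748 = 0.55
a = 4357.2 − 0.55(7544) = 4357.2 − 4149.2 = 208
C = 208 + 0.55(7753) = 208 + 4264.15 = 4472.15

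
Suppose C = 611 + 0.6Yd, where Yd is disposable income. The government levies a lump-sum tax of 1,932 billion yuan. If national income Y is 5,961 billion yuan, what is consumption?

C = 3028.4

Yd = Y − T = 5961 − 1932 = 4029
C = 611 + 0.6(4029) = 611 + 2417.4 = 3028.4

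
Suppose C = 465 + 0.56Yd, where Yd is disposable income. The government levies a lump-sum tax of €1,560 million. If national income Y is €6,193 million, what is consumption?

C = 3059.48

Yd = Y − T = 6193 − 1560 = 4633
C = 465 + 0.56(4633) = 465 + 2594.48 = 3059.48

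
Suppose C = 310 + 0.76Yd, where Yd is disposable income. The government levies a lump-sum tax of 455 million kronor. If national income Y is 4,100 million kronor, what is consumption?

C = 3080.2

Yd = Y − T = 4100 − 455 = 3645
C = 310 + 0.76(3645) = 310 + 2770.2 = 3080.2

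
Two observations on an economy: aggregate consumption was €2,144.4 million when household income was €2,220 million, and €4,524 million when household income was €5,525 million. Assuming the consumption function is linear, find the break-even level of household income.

MPC = (4524 − 2144.4)/(5525 − 2220) = 2379.6/3305 = 0.72
a = 2144.4 − 0.72(2220) = 2144.4 − 1598.4 = 546
Break-even: Y = a/(1−MPC) = 546/0.28 = 1950

Y = 1950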